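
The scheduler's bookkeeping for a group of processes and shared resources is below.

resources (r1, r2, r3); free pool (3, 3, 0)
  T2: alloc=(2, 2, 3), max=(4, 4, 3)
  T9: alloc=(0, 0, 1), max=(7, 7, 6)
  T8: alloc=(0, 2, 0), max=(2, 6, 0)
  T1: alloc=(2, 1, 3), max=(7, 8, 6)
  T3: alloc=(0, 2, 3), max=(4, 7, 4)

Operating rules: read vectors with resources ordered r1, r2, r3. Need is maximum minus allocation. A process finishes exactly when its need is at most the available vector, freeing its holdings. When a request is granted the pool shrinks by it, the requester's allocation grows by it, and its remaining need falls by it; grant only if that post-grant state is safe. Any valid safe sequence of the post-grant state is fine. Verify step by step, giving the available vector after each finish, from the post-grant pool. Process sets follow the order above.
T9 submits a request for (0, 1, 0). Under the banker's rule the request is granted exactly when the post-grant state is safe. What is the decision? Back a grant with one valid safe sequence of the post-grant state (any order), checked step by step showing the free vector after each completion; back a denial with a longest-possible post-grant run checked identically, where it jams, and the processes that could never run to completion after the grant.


GRANT. The post-grant state is safe; one safe sequence: T2, T8, T3, T1, T9.
Key observation: the grant leaves (3, 2, 0) free — enough for T2, whose release restarts the cascade.
Step-by-step check of the post-grant state:
  pool = (3, 2, 0)
  T2 needs (2, 2, 0) <= (3, 2, 0) -> finishes; pool += (2, 2, 3) = (5, 4, 3)
  T8 needs (2, 4, 0) <= (5, 4, 3) -> finishes; pool += (0, 2, 0) = (5, 6, 3)
  T3 needs (4, 5, 1) <= (5, 6, 3) -> finishes; pool += (0, 2, 3) = (5, 8, 6)
  T1 needs (5, 7, 3) <= (5, 8, 6) -> finishes; pool += (2, 1, 3) = (7, 9, 9)
  T9 needs (7, 6, 5) <= (7, 9, 9) -> finishes; pool += (0, 1, 1) = (7, 10, 10)


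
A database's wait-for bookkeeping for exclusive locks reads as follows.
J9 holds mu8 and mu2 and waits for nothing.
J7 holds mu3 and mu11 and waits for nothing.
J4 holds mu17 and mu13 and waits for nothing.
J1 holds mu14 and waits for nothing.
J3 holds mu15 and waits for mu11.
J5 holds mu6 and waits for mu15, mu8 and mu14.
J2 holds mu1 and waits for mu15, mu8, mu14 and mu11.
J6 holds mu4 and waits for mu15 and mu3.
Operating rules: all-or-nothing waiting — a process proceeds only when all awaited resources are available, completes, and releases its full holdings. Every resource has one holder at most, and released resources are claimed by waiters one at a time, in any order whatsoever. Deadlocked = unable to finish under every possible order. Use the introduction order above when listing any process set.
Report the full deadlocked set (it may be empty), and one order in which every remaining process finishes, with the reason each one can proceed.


The deadlocked set is empty.
Key observation: the wait relation is loop-free; peeling off processes with no waits unwinds the whole state.
A valid finishing order for the others: J9, J7, J3, J1, J4, J2, J6, J5.
Verifying each step:
  J9 waits on nothing -> runs at once and releases mu8 and mu2
  J7 waits on nothing -> runs at once and releases mu3 and mu11
  run J3 (all its waits — mu11 — are resolved); releases mu15
  J1 waits on nothing -> runs at once and releases mu14
  J4 waits on nothing -> runs at once and releases mu17 and mu13
  run J2 (all its waits — mu15, mu8, mu14 and mu11 — are resolved); releases mu1
  run J6 (all its waits — mu15 and mu3 — are resolved); releases mu4
  run J5 (all its waits — mu15, mu8 and mu14 — are resolved); releases mu6


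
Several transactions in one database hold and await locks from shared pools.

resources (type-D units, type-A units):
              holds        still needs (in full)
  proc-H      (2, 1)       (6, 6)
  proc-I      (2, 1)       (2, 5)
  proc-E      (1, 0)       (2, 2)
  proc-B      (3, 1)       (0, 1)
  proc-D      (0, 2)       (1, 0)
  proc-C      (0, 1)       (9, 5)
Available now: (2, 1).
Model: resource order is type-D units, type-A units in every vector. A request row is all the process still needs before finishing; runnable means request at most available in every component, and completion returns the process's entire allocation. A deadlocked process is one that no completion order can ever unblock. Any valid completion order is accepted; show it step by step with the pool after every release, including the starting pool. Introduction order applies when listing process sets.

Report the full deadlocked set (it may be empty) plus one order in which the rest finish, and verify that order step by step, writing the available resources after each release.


The deadlocked set is proc-H, proc-I and proc-C.
Key observation: once proc-D, proc-E, proc-B finish, the pool peaks at (6, 4) — and every remaining process still needs more type-A units than that.
The rest can finish in the order proc-D, proc-E, proc-B. Check, step by step:
  pool = (2, 1)
  run proc-D (needs (1, 0), free (2, 1)); after release of (0, 2) the pool is (2, 3)
  run proc-E (needs (2, 2), free (2, 3)); after release of (1, 0) the pool is (3, 3)
  run proc-B (needs (0, 1), free (3, 3)); after release of (3, 1) the pool is (6, 4)
The stuck group stays short no matter what:
  blocked: proc-H wants (6, 6), pool (6, 4) — not enough type-A units
  blocked: proc-I wants (2, 5), pool (6, 4) — not enough type-A units
  blocked: proc-C wants (9, 5), pool (6, 4) — not enough type-D units and type-A units


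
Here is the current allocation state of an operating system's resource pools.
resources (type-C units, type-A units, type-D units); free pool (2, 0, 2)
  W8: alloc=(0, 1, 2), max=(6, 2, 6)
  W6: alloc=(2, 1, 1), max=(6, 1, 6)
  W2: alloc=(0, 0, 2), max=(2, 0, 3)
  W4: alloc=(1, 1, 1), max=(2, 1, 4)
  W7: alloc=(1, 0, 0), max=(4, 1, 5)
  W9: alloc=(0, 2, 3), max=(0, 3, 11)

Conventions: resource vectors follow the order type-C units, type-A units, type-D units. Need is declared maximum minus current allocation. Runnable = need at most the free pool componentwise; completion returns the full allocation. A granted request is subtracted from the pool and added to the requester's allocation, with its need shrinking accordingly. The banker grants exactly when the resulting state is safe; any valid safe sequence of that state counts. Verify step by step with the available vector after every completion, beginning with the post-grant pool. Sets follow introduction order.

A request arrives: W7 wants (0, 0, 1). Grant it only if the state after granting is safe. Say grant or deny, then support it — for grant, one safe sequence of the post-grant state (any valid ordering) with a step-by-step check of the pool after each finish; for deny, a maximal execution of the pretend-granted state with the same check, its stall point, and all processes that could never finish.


GRANT. The post-grant state is safe; one safe sequence: W2, W4, W7, W6, W8, W9.
Key observation: the grant leaves (2, 0, 1) free — enough for W2, whose release restarts the cascade.
Verifying the post-grant state step by step:
  pool = (2, 0, 1)
  W2: need (2, 0, 1) fits (2, 0, 1); releases (0, 0, 2), pool now (2, 0, 3)
  W4: need (1, 0, 3) fits (2, 0, 3); releases (1, 1, 1), pool now (3, 1, 4)
  W7: need (3, 1, 4) fits (3, 1, 4); releases (1, 0, 1), pool now (4, 1, 5)
  W6: need (4, 0, 5) fits (4, 1, 5); releases (2, 1, 1), pool now (6, 2, 6)
  W8: need (6, 1, 4) fits (6, 2, 6); releases (0, 1, 2), pool now (6, 3, 8)
  W9: need (0, 1, 8) fits (6, 3, 8); releases (0, 2, 3), pool now (6, 5, 11)


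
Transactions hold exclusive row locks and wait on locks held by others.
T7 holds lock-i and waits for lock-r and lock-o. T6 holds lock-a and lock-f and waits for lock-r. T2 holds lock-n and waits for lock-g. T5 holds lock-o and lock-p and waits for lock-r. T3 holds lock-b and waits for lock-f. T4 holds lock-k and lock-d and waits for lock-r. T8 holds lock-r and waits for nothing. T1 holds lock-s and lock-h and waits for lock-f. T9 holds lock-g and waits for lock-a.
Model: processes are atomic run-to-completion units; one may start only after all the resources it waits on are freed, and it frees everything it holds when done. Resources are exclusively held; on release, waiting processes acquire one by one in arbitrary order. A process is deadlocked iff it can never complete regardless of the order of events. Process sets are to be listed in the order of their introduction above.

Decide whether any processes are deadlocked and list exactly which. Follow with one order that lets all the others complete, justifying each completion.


Nothing here is deadlocked.
Key observation: no waiting chain loops back on itself — every chain ends at a process that waits on nothing, so everyone eventually runs.
The rest can finish in the order T8, T6, T5, T9, T1, T2, T7, T4, T3.
Verifying each step:
  run T8 (it waits on nothing); releases lock-r
  run T6 (all its waits — lock-r — are resolved); releases lock-a and lock-f
  run T5 (all its waits — lock-r — are resolved); releases lock-o and lock-p
  run T9 (all its waits — lock-a — are resolved); releases lock-g
  run T1 (all its waits — lock-f — are resolved); releases lock-s and lock-h
  run T2 (all its waits — lock-g — are resolved); releases lock-n
  run T7 (all its waits — lock-r and lock-o — are resolved); releases lock-i
  run T4 (all its waits — lock-r — are resolved); releases lock-k and lock-d
  run T3 (all its waits — lock-f — are resolved); releases lock-b


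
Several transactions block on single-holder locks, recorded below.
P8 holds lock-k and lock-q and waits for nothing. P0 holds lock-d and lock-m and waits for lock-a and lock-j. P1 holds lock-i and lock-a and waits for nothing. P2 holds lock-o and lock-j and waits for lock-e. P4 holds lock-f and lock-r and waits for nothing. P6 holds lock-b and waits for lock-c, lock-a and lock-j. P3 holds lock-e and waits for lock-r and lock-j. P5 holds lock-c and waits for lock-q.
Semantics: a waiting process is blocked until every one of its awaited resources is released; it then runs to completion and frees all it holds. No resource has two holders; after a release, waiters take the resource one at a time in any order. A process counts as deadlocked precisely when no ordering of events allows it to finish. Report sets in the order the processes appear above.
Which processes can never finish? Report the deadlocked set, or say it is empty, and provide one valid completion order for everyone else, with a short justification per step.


Deadlocked set: P0, P2, P6 and P3.
Key observation: the wait chain closes on itself along P2 -> P3 -> P2; P0 and P6 wait into the deadlock from upstream.
One completion order for the rest: P8, P1, P4, P5.
Step-by-step check:
  P8 waits on nothing -> runs at once and releases lock-k and lock-q
  P1 waits on nothing -> runs at once and releases lock-i and lock-a
  P4 waits on nothing -> runs at once and releases lock-f and lock-r
  P5: everything it awaited (lock-q) is free; runs, freeing lock-c


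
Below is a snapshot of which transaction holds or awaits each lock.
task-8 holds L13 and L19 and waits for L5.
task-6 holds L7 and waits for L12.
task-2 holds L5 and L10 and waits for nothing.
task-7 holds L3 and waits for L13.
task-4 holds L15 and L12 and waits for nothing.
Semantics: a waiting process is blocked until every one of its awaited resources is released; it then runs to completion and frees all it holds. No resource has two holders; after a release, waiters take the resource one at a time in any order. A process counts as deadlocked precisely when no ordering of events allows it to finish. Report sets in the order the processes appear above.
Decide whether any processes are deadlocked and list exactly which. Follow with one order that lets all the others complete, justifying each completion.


No process is deadlocked.
Key observation: although several processes wait, no cycle exists — each chain bottoms out at a free runner.
One completion order for the rest: task-4, task-6, task-2, task-8, task-7.
Walking it through:
  task-4 waits on nothing -> runs at once and releases L15 and L12
  task-6: everything it awaited (L12) is free; runs, freeing L7
  task-2 waits on nothing -> runs at once and releases L5 and L10
  task-8: everything it awaited (L5) is free; runs, freeing L13 and L19
  task-7: everything it awaited (L13) is free; runs, freeing L3


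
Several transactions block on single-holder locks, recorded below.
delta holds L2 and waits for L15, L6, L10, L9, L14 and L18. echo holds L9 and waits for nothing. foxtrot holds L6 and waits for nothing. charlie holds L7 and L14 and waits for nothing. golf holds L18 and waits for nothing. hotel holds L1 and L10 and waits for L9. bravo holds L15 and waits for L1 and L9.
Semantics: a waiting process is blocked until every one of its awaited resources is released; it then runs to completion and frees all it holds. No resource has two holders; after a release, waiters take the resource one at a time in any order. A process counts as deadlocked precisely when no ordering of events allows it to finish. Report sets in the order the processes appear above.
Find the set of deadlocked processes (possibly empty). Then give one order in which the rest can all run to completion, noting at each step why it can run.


The deadlocked set is empty.
Key observation: the waits form no ring: some process can always run, and its releases unblock the others one by one.
One completion order for the rest: charlie, echo, hotel, bravo, foxtrot, golf, delta.
Verifying each step:
  charlie: no waits; runs immediately, freeing L7 and L14
  echo: no waits; runs immediately, freeing L9
  hotel: everything it awaited (L9) is free; runs, freeing L1 and L10
  bravo: everything it awaited (L1 and L9) is free; runs, freeing L15
  foxtrot: no waits; runs immediately, freeing L6
  golf: no waits; runs immediately, freeing L18
  delta: everything it awaited (L15, L6, L10, L9, L14 and L18) is free; runs, freeing L2


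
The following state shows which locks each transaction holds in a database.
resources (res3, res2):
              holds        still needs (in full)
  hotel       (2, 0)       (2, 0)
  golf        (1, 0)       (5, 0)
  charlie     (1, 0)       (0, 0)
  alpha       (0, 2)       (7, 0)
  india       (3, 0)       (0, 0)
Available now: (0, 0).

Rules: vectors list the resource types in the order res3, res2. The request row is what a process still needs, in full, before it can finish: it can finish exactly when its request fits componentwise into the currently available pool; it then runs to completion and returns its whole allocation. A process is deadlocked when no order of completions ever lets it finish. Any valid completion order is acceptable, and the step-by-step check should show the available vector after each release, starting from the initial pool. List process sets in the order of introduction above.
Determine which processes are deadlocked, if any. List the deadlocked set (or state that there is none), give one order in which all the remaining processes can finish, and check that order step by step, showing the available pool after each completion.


No process is deadlocked.
Key observation: no deadlock: india fits now, and the freed resources carry the rest through.
One completion order for the rest: india, hotel, golf, charlie, alpha. Verifying each step:
  pool = (0, 0)
  run india (needs (0, 0), free (0, 0)); after release of (3, 0) the pool is (3, 0)
  run hotel (needs (2, 0), free (3, 0)); after release of (2, 0) the pool is (5, 0)
  run golf (needs (5, 0), free (5, 0)); after release of (1, 0) the pool is (6, 0)
  run charlie (needs (0, 0), free (6, 0)); after release of (1, 0) the pool is (7, 0)
  run alpha (needs (7, 0), free (7, 0)); after release of (0, 2) the pool is (7, 2)


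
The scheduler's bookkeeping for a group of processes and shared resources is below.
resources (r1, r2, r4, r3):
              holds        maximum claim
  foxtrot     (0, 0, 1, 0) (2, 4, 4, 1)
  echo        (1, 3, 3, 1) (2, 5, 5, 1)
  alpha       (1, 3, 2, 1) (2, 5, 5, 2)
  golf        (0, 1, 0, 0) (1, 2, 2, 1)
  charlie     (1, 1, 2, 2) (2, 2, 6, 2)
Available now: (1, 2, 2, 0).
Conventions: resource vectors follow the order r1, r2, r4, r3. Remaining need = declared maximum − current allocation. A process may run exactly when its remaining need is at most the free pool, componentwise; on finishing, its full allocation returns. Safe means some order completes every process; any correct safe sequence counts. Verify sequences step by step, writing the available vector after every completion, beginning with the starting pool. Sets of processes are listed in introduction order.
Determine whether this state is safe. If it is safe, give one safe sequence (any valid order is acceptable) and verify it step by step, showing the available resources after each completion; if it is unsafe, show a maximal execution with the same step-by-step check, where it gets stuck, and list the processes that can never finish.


SAFE. One safe sequence: echo, foxtrot, golf, alpha, charlie.
Key observation: at echo the run first touches a limit — (1, 2, 2, 0) against (1, 2, 2, 0), exact on a resource it actually requests.
Verifying each step:
  pool = (1, 2, 2, 0)
  echo needs (1, 2, 2, 0) <= (1, 2, 2, 0) -> finishes; pool += (1, 3, 3, 1) = (2, 5, 5, 1)
  foxtrot needs (2, 4, 3, 1) <= (2, 5, 5, 1) -> finishes; pool += (0, 0, 1, 0) = (2, 5, 6, 1)
  golf needs (1, 1, 2, 1) <= (2, 5, 6, 1) -> finishes; pool += (0, 1, 0, 0) = (2, 6, 6, 1)
  alpha needs (1, 2, 3, 1) <= (2, 6, 6, 1) -> finishes; pool += (1, 3, 2, 1) = (3, 9, 8, 2)
  charlie needs (1, 1, 4, 0) <= (3, 9, 8, 2) -> finishes; pool += (1, 1, 2, 2) = (4, 10, 10, 4)


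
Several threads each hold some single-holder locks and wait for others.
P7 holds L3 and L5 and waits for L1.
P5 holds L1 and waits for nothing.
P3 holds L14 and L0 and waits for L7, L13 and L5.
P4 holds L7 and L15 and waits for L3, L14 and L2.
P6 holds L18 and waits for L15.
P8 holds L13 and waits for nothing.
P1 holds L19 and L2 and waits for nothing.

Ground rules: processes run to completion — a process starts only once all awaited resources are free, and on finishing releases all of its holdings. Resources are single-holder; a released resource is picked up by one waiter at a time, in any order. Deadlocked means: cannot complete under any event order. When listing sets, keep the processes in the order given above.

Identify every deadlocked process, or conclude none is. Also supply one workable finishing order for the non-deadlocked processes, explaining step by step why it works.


Deadlocked: P3, P4 and P6.
Key observation: the knot is the closed ring of waits P3 -> P4 -> P3; P6 waits into the deadlock from upstream.
One completion order for the rest: P5, P8, P7, P1.
Check, step by step:
  P5: no waits; runs immediately, freeing L1
  P8: no waits; runs immediately, freeing L13
  P7 waits on L1 — all released -> runs and releases L3 and L5
  P1: no waits; runs immediately, freeing L19 and L2


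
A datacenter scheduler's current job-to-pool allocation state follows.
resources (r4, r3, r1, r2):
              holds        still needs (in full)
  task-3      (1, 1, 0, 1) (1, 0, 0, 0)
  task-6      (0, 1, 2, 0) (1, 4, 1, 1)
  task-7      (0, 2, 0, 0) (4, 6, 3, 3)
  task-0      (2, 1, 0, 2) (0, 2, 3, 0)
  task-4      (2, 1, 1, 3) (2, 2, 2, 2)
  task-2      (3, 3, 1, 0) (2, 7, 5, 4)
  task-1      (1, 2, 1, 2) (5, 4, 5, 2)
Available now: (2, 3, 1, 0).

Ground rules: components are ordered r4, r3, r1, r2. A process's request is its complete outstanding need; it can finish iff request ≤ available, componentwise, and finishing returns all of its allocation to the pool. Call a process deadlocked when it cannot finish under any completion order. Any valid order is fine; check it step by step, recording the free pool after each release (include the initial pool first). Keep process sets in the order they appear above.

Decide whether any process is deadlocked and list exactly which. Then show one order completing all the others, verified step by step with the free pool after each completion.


Deadlocked: task-2 and task-1.
Key observation: no order helps: past task-3, task-6, task-0, task-4, task-7, the free pool tops out at (7, 9, 4, 6), below what each blocked process needs in r1.
A valid finishing order for the others: task-3, task-6, task-0, task-4, task-7. Step-by-step check:
  pool = (2, 3, 1, 0)
  task-3 needs (1, 0, 0, 0) <= (2, 3, 1, 0) -> finishes; pool += (1, 1, 0, 1) = (3, 4, 1, 1)
  task-6 needs (1, 4, 1, 1) <= (3, 4, 1, 1) -> finishes; pool += (0, 1, 2, 0) = (3, 5, 3, 1)
  task-0 needs (0, 2, 3, 0) <= (3, 5, 3, 1) -> finishes; pool += (2, 1, 0, 2) = (5, 6, 3, 3)
  task-4 needs (2, 2, 2, 2) <= (5, 6, 3, 3) -> finishes; pool += (2, 1, 1, 3) = (7, 7, 4, 6)
  task-7 needs (4, 6, 3, 3) <= (7, 7, 4, 6) -> finishes; pool += (0, 2, 0, 0) = (7, 9, 4, 6)
The stuck group stays short no matter what:
  blocked: task-2 wants (2, 7, 5, 4), pool (7, 9, 4, 6) — not enough r1
  blocked: task-1 wants (5, 4, 5, 2), pool (7, 9, 4, 6) — not enough r1


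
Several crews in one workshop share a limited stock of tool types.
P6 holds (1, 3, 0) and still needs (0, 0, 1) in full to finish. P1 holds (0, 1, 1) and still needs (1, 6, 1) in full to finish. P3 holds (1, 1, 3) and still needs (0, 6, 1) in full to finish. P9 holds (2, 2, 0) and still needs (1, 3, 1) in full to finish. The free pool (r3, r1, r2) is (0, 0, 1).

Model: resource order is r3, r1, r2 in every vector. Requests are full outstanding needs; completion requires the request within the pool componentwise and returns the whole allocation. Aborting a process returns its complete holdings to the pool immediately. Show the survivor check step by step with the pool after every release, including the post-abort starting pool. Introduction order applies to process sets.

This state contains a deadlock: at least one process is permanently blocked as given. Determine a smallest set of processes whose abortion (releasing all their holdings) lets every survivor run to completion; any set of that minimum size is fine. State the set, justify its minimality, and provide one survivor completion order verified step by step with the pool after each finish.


Abort P1.
Key observation: the returned (0, 1, 1) from P1 is what brings P3 — unrunnable before, under any order — into play at step 3.
Why nothing smaller works: aborting no one leaves the state deadlocked as given.
One survivor order: P6, P9, P3. Step-by-step check (post-abort pool first):
  pool = (0, 1, 2)
  P6: need (0, 0, 1) fits (0, 1, 2); releases (1, 3, 0), pool now (1, 4, 2)
  P9: need (1, 3, 1) fits (1, 4, 2); releases (2, 2, 0), pool now (3, 6, 2)
  P3: need (0, 6, 1) fits (3, 6, 2); releases (1, 1, 3), pool now (4, 7, 5)


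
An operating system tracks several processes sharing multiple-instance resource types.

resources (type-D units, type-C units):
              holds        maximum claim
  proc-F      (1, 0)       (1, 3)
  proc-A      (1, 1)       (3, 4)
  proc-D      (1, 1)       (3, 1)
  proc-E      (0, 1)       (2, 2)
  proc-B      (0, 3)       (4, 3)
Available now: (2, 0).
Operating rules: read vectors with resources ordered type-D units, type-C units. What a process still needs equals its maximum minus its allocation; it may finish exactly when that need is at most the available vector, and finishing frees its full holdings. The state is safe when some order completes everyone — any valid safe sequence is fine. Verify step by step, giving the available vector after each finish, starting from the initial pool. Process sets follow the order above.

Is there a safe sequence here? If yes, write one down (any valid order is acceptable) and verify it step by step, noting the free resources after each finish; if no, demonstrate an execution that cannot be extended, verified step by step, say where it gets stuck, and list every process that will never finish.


UNSAFE.
Key observation: after proc-D, proc-E the pool peaks at (3, 2), and each blocked process is short somewhere: proc-F on type-C units; proc-A on type-C units; proc-B on type-D units.
A maximal execution: proc-D, proc-E — then nothing else fits. Walking it through:
  pool = (2, 0)
  run proc-D (needs (2, 0), free (2, 0)); after release of (1, 1) the pool is (3, 1)
  run proc-E (needs (2, 1), free (3, 1)); after release of (0, 1) the pool is (3, 2)
  blocked: proc-F wants (0, 3), pool (3, 2) — not enough type-C units
  blocked: proc-A wants (2, 3), pool (3, 2) — not enough type-C units
  blocked: proc-B wants (4, 0), pool (3, 2) — not enough type-D units
Permanently blocked: proc-F, proc-A and proc-B.


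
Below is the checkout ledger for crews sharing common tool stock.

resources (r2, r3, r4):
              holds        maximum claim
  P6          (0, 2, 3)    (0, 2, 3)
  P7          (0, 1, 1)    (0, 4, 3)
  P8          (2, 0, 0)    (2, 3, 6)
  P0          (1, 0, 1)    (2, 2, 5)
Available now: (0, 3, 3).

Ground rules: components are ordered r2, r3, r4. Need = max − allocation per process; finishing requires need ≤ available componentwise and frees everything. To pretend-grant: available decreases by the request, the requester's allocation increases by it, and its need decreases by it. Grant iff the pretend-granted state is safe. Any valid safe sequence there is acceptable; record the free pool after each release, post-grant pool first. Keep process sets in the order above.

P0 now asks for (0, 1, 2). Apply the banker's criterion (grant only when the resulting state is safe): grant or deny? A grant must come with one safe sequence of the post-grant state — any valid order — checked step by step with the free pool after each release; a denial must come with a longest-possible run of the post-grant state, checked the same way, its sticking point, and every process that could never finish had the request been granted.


DENY — the pretend-granted state is unsafe.
Key observation: after P6, P7 the pool peaks at (0, 5, 5), and each blocked process is short somewhere: P8 on r4; P0 on r2.
On the post-grant state, P6, P7 is a maximal run — nothing extends it. Check, step by step:
  pool = (0, 2, 1)
  P6: need (0, 0, 0) fits (0, 2, 1); releases (0, 2, 3), pool now (0, 4, 4)
  P7: need (0, 3, 2) fits (0, 4, 4); releases (0, 1, 1), pool now (0, 5, 5)
  P8 cannot run: need (0, 3, 6) vs free (0, 5, 5) (insufficient r4)
  P0 cannot run: need (1, 1, 2) vs free (0, 5, 5) (insufficient r2)
Processes that could never finish after the grant: P8 and P0.


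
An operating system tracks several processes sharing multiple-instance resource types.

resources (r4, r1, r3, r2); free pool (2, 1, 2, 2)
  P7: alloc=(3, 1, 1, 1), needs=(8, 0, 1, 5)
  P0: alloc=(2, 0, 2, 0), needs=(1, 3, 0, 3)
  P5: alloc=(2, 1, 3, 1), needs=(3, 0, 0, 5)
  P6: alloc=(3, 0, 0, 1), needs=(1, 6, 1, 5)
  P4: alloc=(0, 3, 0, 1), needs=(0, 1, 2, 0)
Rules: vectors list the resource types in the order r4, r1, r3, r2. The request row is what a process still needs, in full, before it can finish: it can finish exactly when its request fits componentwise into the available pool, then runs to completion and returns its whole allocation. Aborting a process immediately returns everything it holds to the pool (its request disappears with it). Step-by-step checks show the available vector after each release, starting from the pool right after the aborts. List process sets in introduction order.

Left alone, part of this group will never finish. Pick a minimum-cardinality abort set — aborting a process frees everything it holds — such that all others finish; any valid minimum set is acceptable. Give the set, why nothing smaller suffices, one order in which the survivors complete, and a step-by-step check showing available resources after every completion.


The answer: abort P5 and P6.
Key observation: the deadlocked P7 becomes finishable only because P5 and P6 released (5, 1, 3, 2); it completes at step 3 below.
Minimality, checking each single-abort alternative: P7 alone leaves P5 blocked (short on r2); P0 alone leaves P7 blocked (short on r4 and r2); P5 alone leaves P7 blocked (short on r4 and r2); P6 alone leaves P7 blocked (short on r4 and r2); P4 alone leaves P7 blocked (short on r4 and r2).
The survivors complete as P4, P0, P7. Check, step by step (starting from the post-abort pool):
  pool = (7, 2, 5, 4)
  P4: need (0, 1, 2, 0) fits (7, 2, 5, 4); releases (0, 3, 0, 1), pool now (7, 5, 5, 5)
  P0: need (1, 3, 0, 3) fits (7, 5, 5, 5); releases (2, 0, 2, 0), pool now (9, 5, 7, 5)
  P7: need (8, 0, 1, 5) fits (9, 5, 7, 5); releases (3, 1, 1, 1), pool now (12, 6, 8, 6)


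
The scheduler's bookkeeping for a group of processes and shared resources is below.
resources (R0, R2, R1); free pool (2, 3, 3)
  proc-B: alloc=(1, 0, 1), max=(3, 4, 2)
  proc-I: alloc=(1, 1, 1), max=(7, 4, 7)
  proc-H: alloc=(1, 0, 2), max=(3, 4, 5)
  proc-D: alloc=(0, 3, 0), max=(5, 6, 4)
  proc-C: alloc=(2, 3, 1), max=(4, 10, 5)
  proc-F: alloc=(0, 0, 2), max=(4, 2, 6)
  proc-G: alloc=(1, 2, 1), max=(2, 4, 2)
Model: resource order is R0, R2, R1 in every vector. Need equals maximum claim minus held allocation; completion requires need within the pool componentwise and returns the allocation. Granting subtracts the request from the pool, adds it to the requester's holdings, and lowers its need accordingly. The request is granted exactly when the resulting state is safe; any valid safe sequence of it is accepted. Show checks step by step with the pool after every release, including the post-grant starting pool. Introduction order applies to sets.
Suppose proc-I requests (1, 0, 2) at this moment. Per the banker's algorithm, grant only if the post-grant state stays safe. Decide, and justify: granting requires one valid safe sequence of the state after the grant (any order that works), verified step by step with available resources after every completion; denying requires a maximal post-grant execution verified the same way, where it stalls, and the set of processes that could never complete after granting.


DENY: after the grant no complete ordering would exist.
Key observation: after proc-G, proc-B, proc-H, proc-F the pool peaks at (4, 5, 7), and each blocked process is short somewhere: proc-I on R0; proc-D on R0; proc-C on R2.
On the post-grant state, proc-G, proc-B, proc-H, proc-F is a maximal run — nothing extends it. Walking it through:
  pool = (1, 3, 1)
  run proc-G (needs (1, 2, 1), free (1, 3, 1)); after release of (1, 2, 1) the pool is (2, 5, 2)
  run proc-B (needs (2, 4, 1), free (2, 5, 2)); after release of (1, 0, 1) the pool is (3, 5, 3)
  run proc-H (needs (2, 4, 3), free (3, 5, 3)); after release of (1, 0, 2) the pool is (4, 5, 5)
  run proc-F (needs (4, 2, 4), free (4, 5, 5)); after release of (0, 0, 2) the pool is (4, 5, 7)
  blocked: proc-I wants (5, 3, 4), pool (4, 5, 7) — not enough R0
  blocked: proc-D wants (5, 3, 4), pool (4, 5, 7) — not enough R0
  blocked: proc-C wants (2, 7, 4), pool (4, 5, 7) — not enough R2
Processes that could never finish after the grant: proc-I, proc-D and proc-C.


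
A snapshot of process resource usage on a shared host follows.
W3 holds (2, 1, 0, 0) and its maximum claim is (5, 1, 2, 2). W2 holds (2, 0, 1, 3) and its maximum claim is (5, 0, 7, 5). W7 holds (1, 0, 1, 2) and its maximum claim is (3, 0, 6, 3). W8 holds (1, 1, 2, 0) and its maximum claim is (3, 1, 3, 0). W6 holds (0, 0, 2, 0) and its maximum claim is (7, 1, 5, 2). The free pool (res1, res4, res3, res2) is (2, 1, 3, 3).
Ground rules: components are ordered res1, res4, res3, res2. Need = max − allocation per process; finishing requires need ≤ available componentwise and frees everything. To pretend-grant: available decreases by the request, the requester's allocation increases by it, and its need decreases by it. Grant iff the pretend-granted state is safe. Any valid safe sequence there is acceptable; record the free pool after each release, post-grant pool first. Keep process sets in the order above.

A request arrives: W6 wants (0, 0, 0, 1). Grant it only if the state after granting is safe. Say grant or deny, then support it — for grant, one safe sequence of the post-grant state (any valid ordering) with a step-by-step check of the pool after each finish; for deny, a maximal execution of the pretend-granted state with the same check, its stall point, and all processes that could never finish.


GRANT: granting preserves safety; a valid post-grant sequence is W8, W7, W3, W2, W6.
Key observation: granting shrinks the pool to (2, 1, 3, 2), yet W8 still fits and the chain goes through.
Verifying the post-grant state step by step:
  pool = (2, 1, 3, 2)
  W8 needs (2, 0, 1, 0) <= (2, 1, 3, 2) -> finishes; pool += (1, 1, 2, 0) = (3, 2, 5, 2)
  W7 needs (2, 0, 5, 1) <= (3, 2, 5, 2) -> finishes; pool += (1, 0, 1, 2) = (4, 2, 6, 4)
  W3 needs (3, 0, 2, 2) <= (4, 2, 6, 4) -> finishes; pool += (2, 1, 0, 0) = (6, 3, 6, 4)
  W2 needs (3, 0, 6, 2) <= (6, 3, 6, 4) -> finishes; pool += (2, 0, 1, 3) = (8, 3, 7, 7)
  W6 needs (7, 1, 3, 1) <= (8, 3, 7, 7) -> finishes; pool += (0, 0, 2, 1) = (8, 3, 9, 8)


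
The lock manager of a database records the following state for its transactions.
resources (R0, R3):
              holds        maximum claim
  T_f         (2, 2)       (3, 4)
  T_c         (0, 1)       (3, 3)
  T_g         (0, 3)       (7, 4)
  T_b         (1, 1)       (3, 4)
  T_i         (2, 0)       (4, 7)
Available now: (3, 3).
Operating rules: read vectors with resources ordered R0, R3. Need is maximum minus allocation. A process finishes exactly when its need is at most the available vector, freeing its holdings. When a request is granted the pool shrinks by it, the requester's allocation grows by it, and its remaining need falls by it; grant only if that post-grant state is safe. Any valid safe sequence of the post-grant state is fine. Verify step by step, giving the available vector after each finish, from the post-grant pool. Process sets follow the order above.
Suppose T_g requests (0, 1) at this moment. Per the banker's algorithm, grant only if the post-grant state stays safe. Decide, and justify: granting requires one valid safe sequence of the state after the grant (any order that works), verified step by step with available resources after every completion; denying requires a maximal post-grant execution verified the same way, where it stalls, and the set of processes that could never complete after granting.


DENY — the pretend-granted state is unsafe.
Key observation: after T_f, T_c, T_b the pool peaks at (6, 6), and each blocked process is short somewhere: T_g on R0; T_i on R3.
After a pretend grant, a maximal execution: T_f, T_c, T_b — then nothing else fits. Verifying each step:
  pool = (3, 2)
  T_f: need (1, 2) fits (3, 2); releases (2, 2), pool now (5, 4)
  T_c: need (3, 2) fits (5, 4); releases (0, 1), pool now (5, 5)
  T_b: need (2, 3) fits (5, 5); releases (1, 1), pool now (6, 6)
  T_g still needs (7, 0) but only (6, 6) is free — short on R0
  T_i still needs (2, 7) but only (6, 6) is free — short on R3
Processes that could never finish after the grant: T_g and T_i.


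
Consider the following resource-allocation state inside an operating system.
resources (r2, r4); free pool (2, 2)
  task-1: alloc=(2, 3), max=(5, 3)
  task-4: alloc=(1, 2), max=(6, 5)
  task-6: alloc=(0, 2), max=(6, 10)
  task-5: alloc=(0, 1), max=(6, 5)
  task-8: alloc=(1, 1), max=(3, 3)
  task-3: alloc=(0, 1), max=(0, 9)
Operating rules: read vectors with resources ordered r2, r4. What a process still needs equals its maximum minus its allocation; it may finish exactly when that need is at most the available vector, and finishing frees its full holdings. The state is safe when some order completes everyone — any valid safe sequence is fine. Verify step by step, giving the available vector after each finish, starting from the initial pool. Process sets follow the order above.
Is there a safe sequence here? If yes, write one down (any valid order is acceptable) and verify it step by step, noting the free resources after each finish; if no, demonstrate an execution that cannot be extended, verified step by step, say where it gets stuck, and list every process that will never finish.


SAFE, for example via the order task-8, task-1, task-4, task-6, task-3, task-5.
Key observation: task-8 marks the first exact bind of the order: its need (2, 2) fits the free (2, 2) with zero slack on a requested resource.
Step-by-step check:
  pool = (2, 2)
  run task-8 (needs (2, 2), free (2, 2)); after release of (1, 1) the pool is (3, 3)
  run task-1 (needs (3, 0), free (3, 3)); after release of (2, 3) the pool is (5, 6)
  run task-4 (needs (5, 3), free (5, 6)); after release of (1, 2) the pool is (6, 8)
  run task-6 (needs (6, 8), free (6, 8)); after release of (0, 2) the pool is (6, 10)
  run task-3 (needs (0, 8), free (6, 10)); after release of (0, 1) the pool is (6, 11)
  run task-5 (needs (6, 4), free (6, 11)); after release of (0, 1) the pool is (6, 12)


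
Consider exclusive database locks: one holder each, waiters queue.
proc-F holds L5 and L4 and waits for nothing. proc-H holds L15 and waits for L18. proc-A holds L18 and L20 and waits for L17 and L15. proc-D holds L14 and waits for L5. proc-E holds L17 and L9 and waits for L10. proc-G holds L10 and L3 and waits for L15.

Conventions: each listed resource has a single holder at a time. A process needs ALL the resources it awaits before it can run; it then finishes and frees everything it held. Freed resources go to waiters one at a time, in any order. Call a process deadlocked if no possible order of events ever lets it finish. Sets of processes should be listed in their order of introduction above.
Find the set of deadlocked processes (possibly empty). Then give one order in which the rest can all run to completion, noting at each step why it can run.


The deadlocked set is proc-H, proc-A, proc-E and proc-G.
Key observation: the cycle proc-H -> proc-A -> proc-H can never break — each member waits on the next; proc-E and proc-G are caught in further circular waits.
One completion order for the rest: proc-F, proc-D.
Check, step by step:
  proc-F waits on nothing -> runs at once and releases L5 and L4
  run proc-D (all its waits — L5 — are resolved); releases L14


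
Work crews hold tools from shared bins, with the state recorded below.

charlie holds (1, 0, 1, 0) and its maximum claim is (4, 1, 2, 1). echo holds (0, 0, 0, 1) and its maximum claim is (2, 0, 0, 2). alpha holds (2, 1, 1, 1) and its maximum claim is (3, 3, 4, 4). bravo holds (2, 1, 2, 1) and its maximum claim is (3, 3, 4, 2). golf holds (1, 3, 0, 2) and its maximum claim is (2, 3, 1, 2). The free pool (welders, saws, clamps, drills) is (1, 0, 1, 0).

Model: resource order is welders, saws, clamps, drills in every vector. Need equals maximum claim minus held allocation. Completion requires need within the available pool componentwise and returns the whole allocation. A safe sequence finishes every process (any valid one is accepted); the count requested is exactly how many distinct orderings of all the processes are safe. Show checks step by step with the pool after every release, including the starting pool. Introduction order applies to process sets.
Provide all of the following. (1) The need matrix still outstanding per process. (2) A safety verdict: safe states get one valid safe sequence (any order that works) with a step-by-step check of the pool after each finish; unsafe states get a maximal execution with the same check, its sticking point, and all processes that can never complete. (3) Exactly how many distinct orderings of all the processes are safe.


(1) Outstanding need per process (order welders, saws, clamps, drills):
  charlie: (3, 1, 1, 1)
  echo: (2, 0, 0, 1)
  alpha: (1, 2, 3, 3)
  bravo: (1, 2, 2, 1)
  golf: (1, 0, 1, 0)
(2) UNSAFE — no complete ordering exists.
Key observation: after golf, echo the pool peaks at (2, 3, 1, 3), and each blocked process is short somewhere: charlie on welders; alpha on clamps; bravo on clamps.
The run golf, echo cannot be extended any further. Step-by-step check:
  pool = (1, 0, 1, 0)
  golf needs (1, 0, 1, 0) <= (1, 0, 1, 0) -> finishes; pool += (1, 3, 0, 2) = (2, 3, 1, 2)
  echo needs (2, 0, 0, 1) <= (2, 3, 1, 2) -> finishes; pool += (0, 0, 0, 1) = (2, 3, 1, 3)
  charlie still needs (3, 1, 1, 1) but only (2, 3, 1, 3) is free — short on welders
  alpha still needs (1, 2, 3, 3) but only (2, 3, 1, 3) is free — short on clamps
  bravo still needs (1, 2, 2, 1) but only (2, 3, 1, 3) is free — short on clamps
Permanently blocked: charlie, alpha and bravo.
(3) The exact count: 0 of the possible complete orderings are safe sequences.
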